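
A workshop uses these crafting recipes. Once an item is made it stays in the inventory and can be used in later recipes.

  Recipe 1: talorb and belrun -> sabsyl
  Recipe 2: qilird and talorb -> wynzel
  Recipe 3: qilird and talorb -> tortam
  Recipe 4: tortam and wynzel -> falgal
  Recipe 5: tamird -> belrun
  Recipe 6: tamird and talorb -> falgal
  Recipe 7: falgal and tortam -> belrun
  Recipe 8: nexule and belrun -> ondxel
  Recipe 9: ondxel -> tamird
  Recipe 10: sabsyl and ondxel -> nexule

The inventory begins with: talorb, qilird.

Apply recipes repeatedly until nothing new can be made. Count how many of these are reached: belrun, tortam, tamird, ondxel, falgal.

qilird and talorb -> wynzel (Recipe 2).
qilird and talorb -> tortam (Recipe 3).
tortam and wynzel -> falgal (Recipe 4).
falgal and tortam -> belrun (Recipe 7).
belrun: reached.
tortam: reached.
tamird would need ondxel (Recipe 9), but ondxel is never obtained.
ondxel would need nexule and belrun (Recipe 8), but nexule is never obtained.
falgal: reached.
Reached: belrun, tortam, and falgal — 3 of the 5.

3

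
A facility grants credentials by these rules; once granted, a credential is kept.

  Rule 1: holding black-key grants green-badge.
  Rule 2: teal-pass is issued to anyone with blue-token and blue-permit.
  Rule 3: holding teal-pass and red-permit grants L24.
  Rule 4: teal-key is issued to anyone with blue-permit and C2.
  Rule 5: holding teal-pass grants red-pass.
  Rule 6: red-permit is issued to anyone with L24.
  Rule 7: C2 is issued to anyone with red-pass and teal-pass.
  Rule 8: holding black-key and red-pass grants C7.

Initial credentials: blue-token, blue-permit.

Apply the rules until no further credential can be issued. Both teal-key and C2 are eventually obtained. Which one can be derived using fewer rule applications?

C2

C2: Holding blue-token and blue-permit grants teal-pass (Rule 2). Holding teal-pass grants red-pass (Rule 5). Holding red-pass and teal-pass grants C2 (Rule 7). [3 rule applications]
teal-key: Holding blue-token and blue-permit grants teal-pass (Rule 2). Holding teal-pass grants red-pass (Rule 5). Holding red-pass and teal-pass grants C2 (Rule 7). Holding blue-permit and C2 grants teal-key (Rule 4). [4 rule applications]
C2 needs fewer.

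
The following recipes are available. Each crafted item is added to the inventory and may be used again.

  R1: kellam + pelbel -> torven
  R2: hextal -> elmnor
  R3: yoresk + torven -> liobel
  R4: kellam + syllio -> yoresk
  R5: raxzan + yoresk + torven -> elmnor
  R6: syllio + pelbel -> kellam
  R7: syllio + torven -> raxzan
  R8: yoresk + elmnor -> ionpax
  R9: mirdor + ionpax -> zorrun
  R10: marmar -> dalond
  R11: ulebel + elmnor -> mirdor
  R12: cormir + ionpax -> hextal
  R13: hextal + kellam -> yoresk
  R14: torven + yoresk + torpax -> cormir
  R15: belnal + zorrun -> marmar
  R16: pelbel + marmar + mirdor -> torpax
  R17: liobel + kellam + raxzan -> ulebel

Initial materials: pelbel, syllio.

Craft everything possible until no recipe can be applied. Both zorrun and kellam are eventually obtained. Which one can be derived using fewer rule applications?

kellam

kellam: syllio + pelbel -> kellam (R6). [1 rule application]
zorrun: syllio + pelbel -> kellam (R6). kellam + syllio -> yoresk (R4). kellam + pelbel -> torven (R1). yoresk + torven -> liobel (R3). Using R7, syllio and torven make raxzan. Using R5, raxzan, yoresk, and torven make elmnor. liobel + kellam + raxzan -> ulebel (R17). ulebel + elmnor -> mirdor (R11). Using R8, yoresk and elmnor make ionpax. mirdor + ionpax -> zorrun (R9). [10 rule applications]
kellam needs fewer.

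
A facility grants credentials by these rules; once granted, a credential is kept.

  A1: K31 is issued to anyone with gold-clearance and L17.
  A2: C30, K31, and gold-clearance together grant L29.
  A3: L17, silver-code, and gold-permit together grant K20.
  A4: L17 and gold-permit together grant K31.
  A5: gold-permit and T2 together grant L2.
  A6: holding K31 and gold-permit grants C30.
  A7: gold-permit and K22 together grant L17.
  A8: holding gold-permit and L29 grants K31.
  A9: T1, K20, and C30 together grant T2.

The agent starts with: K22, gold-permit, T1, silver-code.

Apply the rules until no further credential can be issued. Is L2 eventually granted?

Holding gold-permit and K22 grants L17 (A7).
Holding L17, silver-code, and gold-permit grants K20 (A3).
Holding L17 and gold-permit grants K31 (A4).
Holding K31 and gold-permit grants C30 (A6).
Holding T1, K20, and C30 grants T2 (A9).
Holding gold-permit and T2 grants L2 (A5).

Yes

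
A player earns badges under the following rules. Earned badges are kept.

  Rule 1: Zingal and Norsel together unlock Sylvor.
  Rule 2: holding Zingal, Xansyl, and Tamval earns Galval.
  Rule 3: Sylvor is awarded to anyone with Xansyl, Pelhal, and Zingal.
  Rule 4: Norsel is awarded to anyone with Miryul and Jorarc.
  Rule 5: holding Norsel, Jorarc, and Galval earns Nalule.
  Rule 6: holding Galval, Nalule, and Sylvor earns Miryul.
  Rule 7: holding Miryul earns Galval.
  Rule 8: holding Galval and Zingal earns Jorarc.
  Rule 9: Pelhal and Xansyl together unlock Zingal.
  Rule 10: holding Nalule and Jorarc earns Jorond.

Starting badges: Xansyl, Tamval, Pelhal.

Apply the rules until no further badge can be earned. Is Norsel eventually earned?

No

Norsel would need Miryul and Jorarc (Rule 4), but Miryul is never earned.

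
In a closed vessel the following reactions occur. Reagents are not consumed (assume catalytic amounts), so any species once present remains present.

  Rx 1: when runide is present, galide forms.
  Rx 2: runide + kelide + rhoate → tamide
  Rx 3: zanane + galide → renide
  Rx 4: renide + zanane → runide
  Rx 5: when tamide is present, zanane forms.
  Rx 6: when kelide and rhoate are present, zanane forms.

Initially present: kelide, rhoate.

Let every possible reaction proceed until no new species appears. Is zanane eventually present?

Yes

kelide and rhoate present → zanane forms (Rx 6).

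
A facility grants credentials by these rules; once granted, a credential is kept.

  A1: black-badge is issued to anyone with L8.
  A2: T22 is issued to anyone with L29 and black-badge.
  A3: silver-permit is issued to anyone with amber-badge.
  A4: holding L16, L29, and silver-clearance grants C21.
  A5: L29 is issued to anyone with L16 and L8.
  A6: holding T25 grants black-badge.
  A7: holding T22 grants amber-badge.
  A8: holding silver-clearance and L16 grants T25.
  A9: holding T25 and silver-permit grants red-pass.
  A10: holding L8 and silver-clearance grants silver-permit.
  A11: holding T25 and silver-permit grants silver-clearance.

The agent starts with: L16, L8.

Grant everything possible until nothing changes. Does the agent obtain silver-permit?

Yes

Holding L16 and L8 grants L29 (A5).
Holding L8 grants black-badge (A1).
Holding L29 and black-badge grants T22 (A2).
Holding T22 grants amber-badge (A7).
Holding amber-badge grants silver-permit (A3).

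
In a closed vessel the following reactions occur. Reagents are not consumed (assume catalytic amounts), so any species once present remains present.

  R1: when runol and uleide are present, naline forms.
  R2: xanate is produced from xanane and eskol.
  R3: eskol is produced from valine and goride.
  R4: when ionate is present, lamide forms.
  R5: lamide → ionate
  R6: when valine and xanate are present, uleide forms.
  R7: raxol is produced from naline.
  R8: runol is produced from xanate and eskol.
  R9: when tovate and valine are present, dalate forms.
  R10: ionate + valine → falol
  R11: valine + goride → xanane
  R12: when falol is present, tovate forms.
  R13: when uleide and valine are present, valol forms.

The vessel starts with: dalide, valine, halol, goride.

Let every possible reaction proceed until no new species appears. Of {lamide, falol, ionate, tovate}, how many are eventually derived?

lamide would need ionate (R4), but ionate never forms.
falol would need ionate and valine (R10), but ionate never forms.
ionate would need lamide (R5), but lamide never forms.
tovate would need falol (R12), but falol never forms.
None of the 4 are reached.

0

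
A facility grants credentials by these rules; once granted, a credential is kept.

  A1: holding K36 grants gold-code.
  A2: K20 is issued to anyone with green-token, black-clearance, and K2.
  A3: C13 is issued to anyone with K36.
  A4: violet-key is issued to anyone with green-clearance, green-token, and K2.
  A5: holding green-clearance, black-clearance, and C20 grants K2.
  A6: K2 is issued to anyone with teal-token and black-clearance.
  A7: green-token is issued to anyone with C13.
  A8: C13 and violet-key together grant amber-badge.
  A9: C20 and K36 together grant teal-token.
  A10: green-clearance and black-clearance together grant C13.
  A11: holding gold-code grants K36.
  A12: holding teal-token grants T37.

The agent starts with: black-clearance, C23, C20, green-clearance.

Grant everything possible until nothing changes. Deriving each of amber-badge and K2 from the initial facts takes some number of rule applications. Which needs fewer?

K2

K2: Holding green-clearance, black-clearance, and C20 grants K2 (A5). [1 rule application]
amber-badge: Holding green-clearance and black-clearance grants C13 (A10). Holding green-clearance, black-clearance, and C20 grants K2 (A5). Holding C13 grants green-token (A7). Holding green-clearance, green-token, and K2 grants violet-key (A4). Holding C13 and violet-key grants amber-badge (A8). [5 rule applications]
K2 needs fewer.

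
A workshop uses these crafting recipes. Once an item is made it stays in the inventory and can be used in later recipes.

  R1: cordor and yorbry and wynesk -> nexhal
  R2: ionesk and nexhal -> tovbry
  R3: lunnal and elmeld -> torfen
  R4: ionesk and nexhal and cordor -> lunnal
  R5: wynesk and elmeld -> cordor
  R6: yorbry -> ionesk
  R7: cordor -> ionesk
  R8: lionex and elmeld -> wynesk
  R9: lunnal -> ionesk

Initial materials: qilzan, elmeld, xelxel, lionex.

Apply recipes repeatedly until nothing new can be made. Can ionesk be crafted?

lionex and elmeld -> wynesk (R8).
Using R5, wynesk and elmeld make cordor.
cordor -> ionesk (R7).

Yes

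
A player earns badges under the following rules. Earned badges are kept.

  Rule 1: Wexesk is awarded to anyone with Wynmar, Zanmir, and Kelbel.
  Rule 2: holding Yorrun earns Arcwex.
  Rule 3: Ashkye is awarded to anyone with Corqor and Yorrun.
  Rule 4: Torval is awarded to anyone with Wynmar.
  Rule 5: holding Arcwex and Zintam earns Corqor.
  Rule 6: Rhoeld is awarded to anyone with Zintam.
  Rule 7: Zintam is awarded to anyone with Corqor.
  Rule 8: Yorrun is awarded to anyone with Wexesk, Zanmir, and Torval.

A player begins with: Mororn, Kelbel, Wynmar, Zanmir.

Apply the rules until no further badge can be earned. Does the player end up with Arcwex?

Yes

With Wynmar, Zanmir, and Kelbel, Wexesk is earned (Rule 1).
With Wynmar, Torval is earned (Rule 4).
With Wexesk, Zanmir, and Torval, Yorrun is earned (Rule 8).
With Yorrun, Arcwex is earned (Rule 2).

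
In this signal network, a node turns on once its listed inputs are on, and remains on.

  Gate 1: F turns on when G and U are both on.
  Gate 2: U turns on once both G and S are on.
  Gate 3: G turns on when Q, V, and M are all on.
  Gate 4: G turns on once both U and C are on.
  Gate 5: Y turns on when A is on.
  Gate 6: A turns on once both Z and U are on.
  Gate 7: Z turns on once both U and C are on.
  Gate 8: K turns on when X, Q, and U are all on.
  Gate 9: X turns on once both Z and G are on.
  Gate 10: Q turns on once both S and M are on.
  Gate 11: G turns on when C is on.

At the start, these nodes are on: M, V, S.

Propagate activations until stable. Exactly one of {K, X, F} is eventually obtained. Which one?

F

S and M are on, so Q turns on (Gate 10).
Gate 3: Q, V, and M on → G on.
G and S are on, so U turns on (Gate 2).
Gate 1: G and U on → F on.
K would need X, Q, and U (Gate 8), but X never turns on. X would need Z and G (Gate 9), but Z never turns on.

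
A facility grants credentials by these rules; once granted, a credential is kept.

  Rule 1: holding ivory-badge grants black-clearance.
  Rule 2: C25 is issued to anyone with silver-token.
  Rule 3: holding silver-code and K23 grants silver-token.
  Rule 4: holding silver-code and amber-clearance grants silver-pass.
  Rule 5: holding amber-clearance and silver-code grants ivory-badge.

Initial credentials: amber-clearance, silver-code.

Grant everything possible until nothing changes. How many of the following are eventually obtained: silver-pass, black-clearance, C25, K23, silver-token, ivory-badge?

3

Holding silver-code and amber-clearance grants silver-pass (Rule 4).
Holding amber-clearance and silver-code grants ivory-badge (Rule 5).
Holding ivory-badge grants black-clearance (Rule 1).
silver-pass: reached.
black-clearance: reached.
C25 would need silver-token (Rule 2), but silver-token is never granted.
No rule produces K23, and it is not given.
silver-token would need silver-code and K23 (Rule 3), but K23 is never granted.
ivory-badge: reached.
Reached: silver-pass, black-clearance, and ivory-badge — 3 of the 6.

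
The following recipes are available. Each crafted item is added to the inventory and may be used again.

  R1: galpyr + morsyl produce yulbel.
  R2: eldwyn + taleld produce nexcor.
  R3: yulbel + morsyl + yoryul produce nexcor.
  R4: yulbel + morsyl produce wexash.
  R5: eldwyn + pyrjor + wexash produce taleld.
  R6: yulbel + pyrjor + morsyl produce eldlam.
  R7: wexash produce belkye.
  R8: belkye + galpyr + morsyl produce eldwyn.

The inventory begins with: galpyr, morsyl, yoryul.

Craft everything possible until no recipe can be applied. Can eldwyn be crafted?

Yes

galpyr + morsyl → yulbel (R1).
yulbel + morsyl → wexash (R4).
wexash → belkye (R7).
Using R8, belkye, galpyr, and morsyl make eldwyn.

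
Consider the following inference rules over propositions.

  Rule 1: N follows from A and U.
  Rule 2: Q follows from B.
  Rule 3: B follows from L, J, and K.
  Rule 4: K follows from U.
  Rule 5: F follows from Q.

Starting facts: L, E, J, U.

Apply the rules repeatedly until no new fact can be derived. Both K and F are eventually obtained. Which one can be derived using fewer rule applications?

K

K: U holds, so K follows (Rule 4). [1 rule application]
F: From U, Rule 4 gives K. L, J, and K hold, so B follows (Rule 3). B holds, so Q follows (Rule 2). From Q, Rule 5 gives F. [4 rule applications]
K needs fewer.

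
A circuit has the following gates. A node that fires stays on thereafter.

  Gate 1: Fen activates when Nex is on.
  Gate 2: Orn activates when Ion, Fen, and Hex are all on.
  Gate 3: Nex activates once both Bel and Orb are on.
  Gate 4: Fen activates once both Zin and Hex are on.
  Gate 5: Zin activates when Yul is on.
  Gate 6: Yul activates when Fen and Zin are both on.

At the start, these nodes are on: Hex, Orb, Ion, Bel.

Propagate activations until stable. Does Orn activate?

Yes

Bel and Orb are on, so Nex activates (Gate 3).
Nex is on, so Fen activates (Gate 1).
Ion, Fen, and Hex are on, so Orn activates (Gate 2).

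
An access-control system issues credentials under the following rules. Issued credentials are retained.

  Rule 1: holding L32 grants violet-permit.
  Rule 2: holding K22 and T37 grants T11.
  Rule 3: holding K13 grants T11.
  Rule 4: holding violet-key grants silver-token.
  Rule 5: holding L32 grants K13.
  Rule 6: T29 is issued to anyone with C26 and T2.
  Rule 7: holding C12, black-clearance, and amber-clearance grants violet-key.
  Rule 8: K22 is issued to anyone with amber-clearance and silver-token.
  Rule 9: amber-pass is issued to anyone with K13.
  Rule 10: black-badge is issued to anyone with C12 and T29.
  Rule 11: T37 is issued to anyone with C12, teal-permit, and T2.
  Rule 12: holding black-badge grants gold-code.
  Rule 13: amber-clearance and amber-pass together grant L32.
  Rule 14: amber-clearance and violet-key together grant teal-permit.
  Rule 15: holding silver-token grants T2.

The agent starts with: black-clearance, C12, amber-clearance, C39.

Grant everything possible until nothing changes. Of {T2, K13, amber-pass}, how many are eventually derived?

Holding C12, black-clearance, and amber-clearance grants violet-key (Rule 7).
Holding violet-key grants silver-token (Rule 4).
Holding silver-token grants T2 (Rule 15).
T2: reached.
K13 would need L32 (Rule 5), but L32 is never granted.
amber-pass would need K13 (Rule 9), but K13 is never granted.
Reached: T2 — 1 of the 3.

1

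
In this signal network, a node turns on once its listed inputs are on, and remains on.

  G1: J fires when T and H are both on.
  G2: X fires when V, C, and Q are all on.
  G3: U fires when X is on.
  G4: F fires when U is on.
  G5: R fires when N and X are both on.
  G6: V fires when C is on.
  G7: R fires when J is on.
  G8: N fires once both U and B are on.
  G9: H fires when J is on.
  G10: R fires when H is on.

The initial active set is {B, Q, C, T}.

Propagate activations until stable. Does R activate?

G6: C on → V on.
V, C, and Q are on, so X fires (G2).
X is on, so U fires (G3).
U and B are on, so N fires (G8).
G5: N and X on → R on.

Yes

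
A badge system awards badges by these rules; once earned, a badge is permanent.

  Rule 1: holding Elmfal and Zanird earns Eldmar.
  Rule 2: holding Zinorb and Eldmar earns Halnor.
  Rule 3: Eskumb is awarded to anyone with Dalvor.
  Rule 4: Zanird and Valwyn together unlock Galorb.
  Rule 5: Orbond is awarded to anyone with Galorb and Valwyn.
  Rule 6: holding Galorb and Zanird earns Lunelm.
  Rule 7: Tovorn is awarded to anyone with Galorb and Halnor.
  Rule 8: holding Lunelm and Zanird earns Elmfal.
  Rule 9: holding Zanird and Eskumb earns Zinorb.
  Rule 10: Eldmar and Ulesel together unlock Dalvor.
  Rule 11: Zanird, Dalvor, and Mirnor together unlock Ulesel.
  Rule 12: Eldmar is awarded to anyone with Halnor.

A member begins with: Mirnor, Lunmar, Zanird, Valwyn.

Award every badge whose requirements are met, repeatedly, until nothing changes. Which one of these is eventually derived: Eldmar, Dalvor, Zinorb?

Eldmar

With Zanird and Valwyn, Galorb is earned (Rule 4).
With Galorb and Zanird, Lunelm is earned (Rule 6).
With Lunelm and Zanird, Elmfal is earned (Rule 8).
With Elmfal and Zanird, Eldmar is earned (Rule 1).
Dalvor would need Eldmar and Ulesel (Rule 10), but Ulesel is never earned. Zinorb would need Zanird and Eskumb (Rule 9), but Eskumb is never earned.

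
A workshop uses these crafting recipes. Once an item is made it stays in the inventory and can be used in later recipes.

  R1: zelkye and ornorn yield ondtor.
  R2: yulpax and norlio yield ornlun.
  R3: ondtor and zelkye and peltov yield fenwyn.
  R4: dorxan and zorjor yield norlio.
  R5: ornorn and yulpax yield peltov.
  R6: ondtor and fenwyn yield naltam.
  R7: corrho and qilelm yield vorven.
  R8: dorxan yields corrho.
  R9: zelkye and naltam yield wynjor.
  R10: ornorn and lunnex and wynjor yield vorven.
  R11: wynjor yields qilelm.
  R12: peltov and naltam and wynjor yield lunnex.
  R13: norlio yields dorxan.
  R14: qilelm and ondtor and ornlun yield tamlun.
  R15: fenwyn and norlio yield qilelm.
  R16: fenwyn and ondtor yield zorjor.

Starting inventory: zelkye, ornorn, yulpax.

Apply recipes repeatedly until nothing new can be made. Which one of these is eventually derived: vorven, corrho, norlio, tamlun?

vorven

Using R5, ornorn and yulpax make peltov.
Using R1, zelkye and ornorn make ondtor.
Using R3, ondtor, zelkye, and peltov make fenwyn.
ondtor and fenwyn → naltam (R6).
zelkye and naltam → wynjor (R9).
peltov and naltam and wynjor → lunnex (R12).
ornorn and lunnex and wynjor → vorven (R10).
corrho would need dorxan (R8), but dorxan is never obtained. norlio would need dorxan and zorjor (R4), but dorxan is never obtained. tamlun would need qilelm, ondtor, and ornlun (R14), but ornlun is never obtained.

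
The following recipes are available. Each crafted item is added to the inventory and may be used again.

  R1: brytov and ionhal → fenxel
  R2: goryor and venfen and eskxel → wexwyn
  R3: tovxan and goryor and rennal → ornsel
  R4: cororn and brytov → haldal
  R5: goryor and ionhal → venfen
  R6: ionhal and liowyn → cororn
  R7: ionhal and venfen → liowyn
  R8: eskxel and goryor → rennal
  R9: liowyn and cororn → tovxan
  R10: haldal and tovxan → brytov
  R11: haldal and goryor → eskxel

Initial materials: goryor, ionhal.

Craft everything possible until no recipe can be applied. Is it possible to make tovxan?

goryor and ionhal → venfen (R5).
ionhal and venfen → liowyn (R7).
ionhal and liowyn → cororn (R6).
Using R9, liowyn and cororn make tovxan.

Yes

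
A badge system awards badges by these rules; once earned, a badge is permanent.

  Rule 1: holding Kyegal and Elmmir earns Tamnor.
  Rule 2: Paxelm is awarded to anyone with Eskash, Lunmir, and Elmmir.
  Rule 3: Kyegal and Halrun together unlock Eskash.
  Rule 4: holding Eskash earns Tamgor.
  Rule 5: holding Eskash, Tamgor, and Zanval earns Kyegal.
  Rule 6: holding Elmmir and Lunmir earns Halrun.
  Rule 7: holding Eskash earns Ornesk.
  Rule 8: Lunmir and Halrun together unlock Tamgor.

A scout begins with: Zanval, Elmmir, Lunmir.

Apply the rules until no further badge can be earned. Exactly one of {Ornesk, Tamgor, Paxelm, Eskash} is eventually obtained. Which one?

Tamgor

With Elmmir and Lunmir, Halrun is earned (Rule 6).
With Lunmir and Halrun, Tamgor is earned (Rule 8).
Paxelm would need Eskash, Lunmir, and Elmmir (Rule 2), but Eskash is never earned. Ornesk would need Eskash (Rule 7), but Eskash is never earned. Eskash would need Kyegal and Halrun (Rule 3), but Kyegal is never earned.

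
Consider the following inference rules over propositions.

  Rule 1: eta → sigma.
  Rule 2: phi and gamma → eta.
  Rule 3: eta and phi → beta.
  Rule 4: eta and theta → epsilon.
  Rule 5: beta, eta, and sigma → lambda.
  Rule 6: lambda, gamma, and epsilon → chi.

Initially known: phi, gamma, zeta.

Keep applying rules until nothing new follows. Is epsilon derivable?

No

epsilon would need eta and theta (Rule 4), but theta is never established.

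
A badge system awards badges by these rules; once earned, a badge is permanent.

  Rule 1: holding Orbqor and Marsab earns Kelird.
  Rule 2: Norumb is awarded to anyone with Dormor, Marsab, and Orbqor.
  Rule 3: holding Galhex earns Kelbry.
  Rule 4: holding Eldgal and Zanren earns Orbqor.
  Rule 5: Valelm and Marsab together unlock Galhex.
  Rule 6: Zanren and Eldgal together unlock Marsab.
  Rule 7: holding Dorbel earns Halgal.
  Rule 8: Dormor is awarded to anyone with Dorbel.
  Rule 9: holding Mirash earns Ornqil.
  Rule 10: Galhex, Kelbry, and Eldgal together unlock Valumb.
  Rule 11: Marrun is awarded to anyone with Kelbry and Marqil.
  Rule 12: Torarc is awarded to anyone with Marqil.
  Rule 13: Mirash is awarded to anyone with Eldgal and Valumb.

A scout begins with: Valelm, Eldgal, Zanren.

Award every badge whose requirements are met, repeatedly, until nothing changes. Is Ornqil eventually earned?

Yes

With Zanren and Eldgal, Marsab is earned (Rule 6).
With Valelm and Marsab, Galhex is earned (Rule 5).
With Galhex, Kelbry is earned (Rule 3).
With Galhex, Kelbry, and Eldgal, Valumb is earned (Rule 10).
With Eldgal and Valumb, Mirash is earned (Rule 13).
With Mirash, Ornqil is earned (Rule 9).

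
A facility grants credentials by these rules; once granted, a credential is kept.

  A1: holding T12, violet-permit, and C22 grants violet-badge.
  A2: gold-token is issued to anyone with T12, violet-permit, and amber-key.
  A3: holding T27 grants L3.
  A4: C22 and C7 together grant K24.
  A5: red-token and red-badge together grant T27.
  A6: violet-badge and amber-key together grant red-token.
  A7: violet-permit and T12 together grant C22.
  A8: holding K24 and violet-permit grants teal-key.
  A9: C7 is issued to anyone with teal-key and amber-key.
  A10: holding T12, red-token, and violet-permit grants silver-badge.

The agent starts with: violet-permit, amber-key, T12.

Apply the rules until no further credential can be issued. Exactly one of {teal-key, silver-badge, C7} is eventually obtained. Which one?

silver-badge

Holding violet-permit and T12 grants C22 (A7).
Holding T12, violet-permit, and C22 grants violet-badge (A1).
Holding violet-badge and amber-key grants red-token (A6).
Holding T12, red-token, and violet-permit grants silver-badge (A10).
teal-key would need K24 and violet-permit (A8), but K24 is never granted. C7 would need teal-key and amber-key (A9), but teal-key is never granted.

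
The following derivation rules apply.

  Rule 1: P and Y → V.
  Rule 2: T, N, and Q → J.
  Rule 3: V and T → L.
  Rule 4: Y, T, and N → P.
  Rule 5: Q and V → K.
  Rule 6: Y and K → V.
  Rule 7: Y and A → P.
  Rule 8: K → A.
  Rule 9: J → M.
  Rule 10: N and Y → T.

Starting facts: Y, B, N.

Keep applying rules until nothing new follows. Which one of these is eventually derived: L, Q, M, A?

L

N and Y hold, so T follows (Rule 10).
From Y, T, and N, Rule 4 gives P.
From P and Y, Rule 1 gives V.
V and T hold, so L follows (Rule 3).
A would need K (Rule 8), but K is never established. No rule produces Q, and it is not given. M would need J (Rule 9), but J is never established.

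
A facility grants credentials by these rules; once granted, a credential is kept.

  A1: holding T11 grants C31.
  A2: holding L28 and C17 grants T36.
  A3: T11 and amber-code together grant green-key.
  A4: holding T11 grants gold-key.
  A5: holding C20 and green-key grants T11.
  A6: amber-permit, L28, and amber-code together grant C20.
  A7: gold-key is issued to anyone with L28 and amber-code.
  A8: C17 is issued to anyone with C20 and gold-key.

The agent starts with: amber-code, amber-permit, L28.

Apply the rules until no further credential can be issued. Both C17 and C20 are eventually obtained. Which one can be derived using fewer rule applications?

C20

C20: Holding amber-permit, L28, and amber-code grants C20 (A6). [1 rule application]
C17: Holding amber-permit, L28, and amber-code grants C20 (A6). Holding L28 and amber-code grants gold-key (A7). Holding C20 and gold-key grants C17 (A8). [3 rule applications]
C20 needs fewer.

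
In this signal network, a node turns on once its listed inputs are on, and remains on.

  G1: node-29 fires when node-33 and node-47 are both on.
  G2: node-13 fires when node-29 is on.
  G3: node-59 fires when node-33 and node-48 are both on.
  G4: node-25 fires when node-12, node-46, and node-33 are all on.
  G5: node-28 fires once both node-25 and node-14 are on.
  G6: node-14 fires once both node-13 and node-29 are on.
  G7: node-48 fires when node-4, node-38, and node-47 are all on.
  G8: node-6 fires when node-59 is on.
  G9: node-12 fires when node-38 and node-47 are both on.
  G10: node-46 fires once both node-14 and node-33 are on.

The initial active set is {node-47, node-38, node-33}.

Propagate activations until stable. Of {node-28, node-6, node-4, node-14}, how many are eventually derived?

G9: node-38 and node-47 on → node-12 on.
G1: node-33 and node-47 on → node-29 on.
node-29 is on, so node-13 fires (G2).
G6: node-13 and node-29 on → node-14 on.
node-14 and node-33 are on, so node-46 fires (G10).
node-12, node-46, and node-33 are on, so node-25 fires (G4).
G5: node-25 and node-14 on → node-28 on.
node-28: reached.
node-6 would need node-59 (G8), but node-59 never turns on.
No rule produces node-4, and it is not given.
node-14: reached.
Reached: node-28 and node-14 — 2 of the 4.

2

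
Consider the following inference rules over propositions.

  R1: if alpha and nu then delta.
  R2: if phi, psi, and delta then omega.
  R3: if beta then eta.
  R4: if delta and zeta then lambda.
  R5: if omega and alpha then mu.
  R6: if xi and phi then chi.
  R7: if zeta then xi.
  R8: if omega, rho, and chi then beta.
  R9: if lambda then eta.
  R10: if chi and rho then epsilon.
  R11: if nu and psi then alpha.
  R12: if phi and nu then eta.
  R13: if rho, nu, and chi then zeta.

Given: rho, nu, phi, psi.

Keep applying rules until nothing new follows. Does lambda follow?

No

lambda would need delta and zeta (R4), but zeta is never established.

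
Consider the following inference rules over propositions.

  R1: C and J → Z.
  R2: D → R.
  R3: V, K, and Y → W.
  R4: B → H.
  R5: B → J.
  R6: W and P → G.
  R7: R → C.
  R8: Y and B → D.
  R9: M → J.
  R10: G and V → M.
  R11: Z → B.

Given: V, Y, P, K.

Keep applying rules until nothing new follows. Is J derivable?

Yes

V, K, and Y hold, so W follows (R3).
W and P hold, so G follows (R6).
G and V hold, so M follows (R10).
M holds, so J follows (R9).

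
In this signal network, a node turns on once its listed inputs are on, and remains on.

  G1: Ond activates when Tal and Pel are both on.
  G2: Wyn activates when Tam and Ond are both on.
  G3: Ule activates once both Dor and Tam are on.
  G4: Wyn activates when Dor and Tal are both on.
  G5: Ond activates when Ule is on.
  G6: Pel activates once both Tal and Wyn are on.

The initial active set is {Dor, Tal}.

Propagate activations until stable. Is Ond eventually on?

G4: Dor and Tal on → Wyn on.
G6: Tal and Wyn on → Pel on.
Tal and Pel are on, so Ond activates (G1).

Yes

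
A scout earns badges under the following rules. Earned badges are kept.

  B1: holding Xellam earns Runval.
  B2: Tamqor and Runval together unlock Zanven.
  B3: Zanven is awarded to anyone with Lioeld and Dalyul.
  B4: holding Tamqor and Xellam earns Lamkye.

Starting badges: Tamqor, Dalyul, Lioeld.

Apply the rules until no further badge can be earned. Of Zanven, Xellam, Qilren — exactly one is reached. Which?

Zanven

With Lioeld and Dalyul, Zanven is earned (B3).
No rule produces Xellam, and it is not given. No rule produces Qilren, and it is not given.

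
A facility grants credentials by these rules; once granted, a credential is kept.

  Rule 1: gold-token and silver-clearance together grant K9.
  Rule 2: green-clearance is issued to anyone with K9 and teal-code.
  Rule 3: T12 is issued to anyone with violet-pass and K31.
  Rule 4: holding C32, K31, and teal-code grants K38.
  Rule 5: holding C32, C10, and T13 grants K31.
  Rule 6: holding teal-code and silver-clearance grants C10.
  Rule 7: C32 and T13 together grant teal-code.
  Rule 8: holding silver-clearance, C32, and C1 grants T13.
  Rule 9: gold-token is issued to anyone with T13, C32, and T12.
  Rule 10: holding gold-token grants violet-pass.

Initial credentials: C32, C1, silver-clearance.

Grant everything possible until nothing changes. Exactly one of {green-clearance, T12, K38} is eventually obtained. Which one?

Holding silver-clearance, C32, and C1 grants T13 (Rule 8).
Holding C32 and T13 grants teal-code (Rule 7).
Holding teal-code and silver-clearance grants C10 (Rule 6).
Holding C32, C10, and T13 grants K31 (Rule 5).
Holding C32, K31, and teal-code grants K38 (Rule 4).
green-clearance would need K9 and teal-code (Rule 2), but K9 is never granted. T12 would need violet-pass and K31 (Rule 3), but violet-pass is never granted.

K38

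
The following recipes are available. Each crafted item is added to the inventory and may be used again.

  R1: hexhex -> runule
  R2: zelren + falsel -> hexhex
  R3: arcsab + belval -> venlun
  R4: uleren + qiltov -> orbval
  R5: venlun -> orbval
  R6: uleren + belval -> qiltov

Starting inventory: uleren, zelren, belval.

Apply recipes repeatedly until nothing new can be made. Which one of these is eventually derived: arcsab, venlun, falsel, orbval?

orbval

uleren + belval -> qiltov (R6).
uleren + qiltov -> orbval (R4).
No rule produces falsel, and it is not given. venlun would need arcsab and belval (R3), but arcsab is never obtained. No rule produces arcsab, and it is not given.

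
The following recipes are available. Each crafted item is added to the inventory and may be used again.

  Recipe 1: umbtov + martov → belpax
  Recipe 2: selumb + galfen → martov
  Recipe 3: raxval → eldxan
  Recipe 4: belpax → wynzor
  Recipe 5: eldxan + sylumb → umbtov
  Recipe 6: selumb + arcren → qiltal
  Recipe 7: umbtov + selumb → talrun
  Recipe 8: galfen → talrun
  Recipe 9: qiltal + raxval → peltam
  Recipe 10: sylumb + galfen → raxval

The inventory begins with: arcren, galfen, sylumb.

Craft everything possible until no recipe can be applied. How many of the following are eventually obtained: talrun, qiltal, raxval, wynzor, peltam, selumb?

2

Using Recipe 10, sylumb and galfen make raxval.
galfen → talrun (Recipe 8).
talrun: reached.
qiltal would need selumb and arcren (Recipe 6), but selumb is never obtained.
raxval: reached.
wynzor would need belpax (Recipe 4), but belpax is never obtained.
peltam would need qiltal and raxval (Recipe 9), but qiltal is never obtained.
No rule produces selumb, and it is not given.
Reached: talrun and raxval — 2 of the 6.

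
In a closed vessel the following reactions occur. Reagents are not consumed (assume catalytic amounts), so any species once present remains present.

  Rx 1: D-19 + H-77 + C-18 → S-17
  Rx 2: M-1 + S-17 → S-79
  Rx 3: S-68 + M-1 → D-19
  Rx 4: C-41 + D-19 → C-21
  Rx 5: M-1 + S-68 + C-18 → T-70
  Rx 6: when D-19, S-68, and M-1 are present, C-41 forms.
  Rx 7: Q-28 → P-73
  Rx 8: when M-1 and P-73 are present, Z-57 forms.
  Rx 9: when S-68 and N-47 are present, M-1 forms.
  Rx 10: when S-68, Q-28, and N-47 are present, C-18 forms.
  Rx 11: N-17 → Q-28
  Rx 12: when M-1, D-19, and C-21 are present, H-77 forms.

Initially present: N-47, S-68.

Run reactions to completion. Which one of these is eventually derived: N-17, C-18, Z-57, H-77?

H-77

S-68 and N-47 present → M-1 forms (Rx 9).
S-68 and M-1 present → D-19 forms (Rx 3).
D-19, S-68, and M-1 present → C-41 forms (Rx 6).
C-41 and D-19 present → C-21 forms (Rx 4).
M-1, D-19, and C-21 present → H-77 forms (Rx 12).
C-18 would need S-68, Q-28, and N-47 (Rx 10), but Q-28 never forms. No rule produces N-17, and it is not given. Z-57 would need M-1 and P-73 (Rx 8), but P-73 never forms.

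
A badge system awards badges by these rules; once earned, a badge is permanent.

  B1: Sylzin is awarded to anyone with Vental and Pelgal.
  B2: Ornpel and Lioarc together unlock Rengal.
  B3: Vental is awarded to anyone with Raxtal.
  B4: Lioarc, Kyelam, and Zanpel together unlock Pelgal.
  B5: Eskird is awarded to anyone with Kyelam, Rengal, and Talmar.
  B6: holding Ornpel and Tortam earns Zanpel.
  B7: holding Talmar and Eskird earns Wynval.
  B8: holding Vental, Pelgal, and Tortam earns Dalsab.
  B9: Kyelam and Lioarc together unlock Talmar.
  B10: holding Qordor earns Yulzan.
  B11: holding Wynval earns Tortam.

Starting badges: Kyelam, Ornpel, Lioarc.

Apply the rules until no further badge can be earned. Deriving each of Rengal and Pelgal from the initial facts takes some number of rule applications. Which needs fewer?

Rengal: With Ornpel and Lioarc, Rengal is earned (B2). [1 rule application]
Pelgal: With Kyelam and Lioarc, Talmar is earned (B9). With Ornpel and Lioarc, Rengal is earned (B2). With Kyelam, Rengal, and Talmar, Eskird is earned (B5). With Talmar and Eskird, Wynval is earned (B7). With Wynval, Tortam is earned (B11). With Ornpel and Tortam, Zanpel is earned (B6). With Lioarc, Kyelam, and Zanpel, Pelgal is earned (B4). [7 rule applications]
Rengal needs fewer.

Rengal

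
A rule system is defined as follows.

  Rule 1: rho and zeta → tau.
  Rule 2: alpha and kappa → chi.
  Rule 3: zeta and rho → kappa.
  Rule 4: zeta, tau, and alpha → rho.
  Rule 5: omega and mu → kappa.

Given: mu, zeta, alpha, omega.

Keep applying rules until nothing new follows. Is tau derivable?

No

tau would need rho and zeta (Rule 1), but rho is never established.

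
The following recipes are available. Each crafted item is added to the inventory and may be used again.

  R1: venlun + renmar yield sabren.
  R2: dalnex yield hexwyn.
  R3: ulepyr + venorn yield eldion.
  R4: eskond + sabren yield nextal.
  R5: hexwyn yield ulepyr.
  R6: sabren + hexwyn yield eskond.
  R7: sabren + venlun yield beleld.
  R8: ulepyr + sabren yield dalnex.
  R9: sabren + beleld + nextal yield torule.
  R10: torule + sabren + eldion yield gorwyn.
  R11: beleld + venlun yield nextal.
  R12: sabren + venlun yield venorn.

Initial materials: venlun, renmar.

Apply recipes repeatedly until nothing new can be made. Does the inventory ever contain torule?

Yes

Using R1, venlun and renmar make sabren.
sabren + venlun → beleld (R7).
beleld + venlun → nextal (R11).
sabren + beleld + nextal → torule (R9).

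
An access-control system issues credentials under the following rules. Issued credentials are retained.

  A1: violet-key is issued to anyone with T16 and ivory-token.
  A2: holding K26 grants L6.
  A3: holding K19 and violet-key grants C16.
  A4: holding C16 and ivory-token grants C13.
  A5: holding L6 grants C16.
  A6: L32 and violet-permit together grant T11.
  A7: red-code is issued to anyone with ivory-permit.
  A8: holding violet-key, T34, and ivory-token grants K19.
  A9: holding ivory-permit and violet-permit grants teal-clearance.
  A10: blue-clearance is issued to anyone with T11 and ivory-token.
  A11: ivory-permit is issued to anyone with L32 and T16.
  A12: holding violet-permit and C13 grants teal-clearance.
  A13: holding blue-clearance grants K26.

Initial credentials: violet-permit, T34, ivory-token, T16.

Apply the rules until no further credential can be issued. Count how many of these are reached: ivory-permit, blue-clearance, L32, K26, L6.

0

ivory-permit would need L32 and T16 (A11), but L32 is never granted.
blue-clearance would need T11 and ivory-token (A10), but T11 is never granted.
No rule produces L32, and it is not given.
K26 would need blue-clearance (A13), but blue-clearance is never granted.
L6 would need K26 (A2), but K26 is never granted.
None of the 5 are reached.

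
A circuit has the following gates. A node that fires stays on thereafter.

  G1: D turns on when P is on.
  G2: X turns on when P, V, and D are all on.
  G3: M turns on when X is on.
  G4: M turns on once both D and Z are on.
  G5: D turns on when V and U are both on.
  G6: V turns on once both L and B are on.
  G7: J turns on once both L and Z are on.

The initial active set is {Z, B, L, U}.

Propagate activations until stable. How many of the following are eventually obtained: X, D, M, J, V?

4

G7: L and Z on → J on.
L and B are on, so V turns on (G6).
G5: V and U on → D on.
G4: D and Z on → M on.
X would need P, V, and D (G2), but P never turns on.
D: reached.
M: reached.
J: reached.
V: reached.
Reached: D, M, J, and V — 4 of the 5.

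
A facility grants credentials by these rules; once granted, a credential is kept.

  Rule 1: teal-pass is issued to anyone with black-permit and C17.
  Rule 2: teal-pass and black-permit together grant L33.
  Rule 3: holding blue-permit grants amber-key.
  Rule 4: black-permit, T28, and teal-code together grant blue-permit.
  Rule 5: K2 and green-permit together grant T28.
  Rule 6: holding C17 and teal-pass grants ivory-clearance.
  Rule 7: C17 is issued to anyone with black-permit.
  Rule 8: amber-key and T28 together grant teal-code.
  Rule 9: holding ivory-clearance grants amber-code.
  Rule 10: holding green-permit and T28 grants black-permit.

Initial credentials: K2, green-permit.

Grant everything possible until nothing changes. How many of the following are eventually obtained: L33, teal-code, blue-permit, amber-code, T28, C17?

Holding K2 and green-permit grants T28 (Rule 5).
Holding green-permit and T28 grants black-permit (Rule 10).
Holding black-permit grants C17 (Rule 7).
Holding black-permit and C17 grants teal-pass (Rule 1).
Holding teal-pass and black-permit grants L33 (Rule 2).
Holding C17 and teal-pass grants ivory-clearance (Rule 6).
Holding ivory-clearance grants amber-code (Rule 9).
L33: reached.
teal-code would need amber-key and T28 (Rule 8), but amber-key is never granted.
blue-permit would need black-permit, T28, and teal-code (Rule 4), but teal-code is never granted.
amber-code: reached.
T28: reached.
C17: reached.
Reached: L33, amber-code, T28, and C17 — 4 of the 6.

4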